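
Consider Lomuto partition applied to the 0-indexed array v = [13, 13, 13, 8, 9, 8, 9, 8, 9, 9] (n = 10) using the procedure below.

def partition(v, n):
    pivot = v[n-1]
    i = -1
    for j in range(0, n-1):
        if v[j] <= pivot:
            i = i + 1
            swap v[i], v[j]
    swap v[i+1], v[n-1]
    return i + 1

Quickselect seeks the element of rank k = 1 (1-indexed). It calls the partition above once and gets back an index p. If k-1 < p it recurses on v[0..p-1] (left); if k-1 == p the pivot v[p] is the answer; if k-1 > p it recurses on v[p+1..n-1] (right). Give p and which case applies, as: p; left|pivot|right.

pivot=9, i=-1
j=0: 13>9, skip
j=1: 13>9, skip
j=2: 13>9, skip
j=3: 8≤9, i=0, swap(0,3) ⇒ [8, 13, 13, 13, 9, 8, 9, 8, 9, 9]
j=4: 9≤9, i=1, swap(1,4) ⇒ [8, 9, 13, 13, 13, 8, 9, 8, 9, 9]
j=5: 8≤9, i=2, swap(2,5) ⇒ [8, 9, 8, 13, 13, 13, 9, 8, 9, 9]
j=6: 9≤9, i=3, swap(3,6) ⇒ [8, 9, 8, 9, 13, 13, 13, 8, 9, 9]
j=7: 8≤9, i=4, swap(4,7) ⇒ [8, 9, 8, 9, 8, 13, 13, 13, 9, 9]
j=8: 9≤9, i=5, swap(5,8) ⇒ [8, 9, 8, 9, 8, 9, 13, 13, 13, 9]
swap(6,9) ⇒ [8, 9, 8, 9, 8, 9, 9, 13, 13, 13]; return 6
p = 6; k-1 = 0 < 6 ⇒ left

6; left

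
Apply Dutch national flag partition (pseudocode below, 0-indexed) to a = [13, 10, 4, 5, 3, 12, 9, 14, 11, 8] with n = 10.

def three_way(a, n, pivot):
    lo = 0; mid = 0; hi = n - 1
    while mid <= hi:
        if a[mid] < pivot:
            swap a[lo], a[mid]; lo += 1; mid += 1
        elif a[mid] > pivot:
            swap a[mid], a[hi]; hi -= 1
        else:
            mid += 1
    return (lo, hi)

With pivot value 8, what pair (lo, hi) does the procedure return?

(3, 3)

lo=0 mid=0 hi=9
13>8: swap(0,9), hi=8 ⇒ [8, 10, 4, 5, 3, 12, 9, 14, 11, 13]
8=8: mid=1
10>8: swap(1,8), hi=7 ⇒ [8, 11, 4, 5, 3, 12, 9, 14, 10, 13]
11>8: swap(1,7), hi=6 ⇒ [8, 14, 4, 5, 3, 12, 9, 11, 10, 13]
14>8: swap(1,6), hi=5 ⇒ [8, 9, 4, 5, 3, 12, 14, 11, 10, 13]
9>8: swap(1,5), hi=4 ⇒ [8, 12, 4, 5, 3, 9, 14, 11, 10, 13]
12>8: swap(1,4), hi=3 ⇒ [8, 3, 4, 5, 12, 9, 14, 11, 10, 13]
3<8: swap(0,1), lo=1 mid=2 ⇒ [3, 8, 4, 5, 12, 9, 14, 11, 10, 13]
4<8: swap(1,2), lo=2 mid=3 ⇒ [3, 4, 8, 5, 12, 9, 14, 11, 10, 13]
5<8: swap(2,3), lo=3 mid=4 ⇒ [3, 4, 5, 8, 12, 9, 14, 11, 10, 13]
done. lo=3 hi=3; a=[3, 4, 5, 8, 12, 9, 14, 11, 10, 13]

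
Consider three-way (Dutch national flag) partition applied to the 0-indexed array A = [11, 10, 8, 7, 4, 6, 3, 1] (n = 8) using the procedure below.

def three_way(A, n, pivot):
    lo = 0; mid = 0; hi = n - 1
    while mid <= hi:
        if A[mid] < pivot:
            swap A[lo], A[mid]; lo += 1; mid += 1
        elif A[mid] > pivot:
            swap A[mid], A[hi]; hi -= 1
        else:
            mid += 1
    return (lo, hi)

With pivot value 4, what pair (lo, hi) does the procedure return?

pivot = 4; lo=0, mid=0, hi=7
A[mid]=11>4: swap A[0],A[7]; hi=6 → [1, 10, 8, 7, 4, 6, 3, 11]
A[mid]=1<4: swap A[0],A[0]; lo=1,mid=1 → [1, 10, 8, 7, 4, 6, 3, 11]
A[mid]=10>4: swap A[1],A[6]; hi=5 → [1, 3, 8, 7, 4, 6, 10, 11]
A[mid]=3<4: swap A[1],A[1]; lo=2,mid=2 → [1, 3, 8, 7, 4, 6, 10, 11]
A[mid]=8>4: swap A[2],A[5]; hi=4 → [1, 3, 6, 7, 4, 8, 10, 11]
A[mid]=6>4: swap A[2],A[4]; hi=3 → [1, 3, 4, 7, 6, 8, 10, 11]
A[mid]=4=4: mid=3
A[mid]=7>4: swap A[3],A[3]; hi=2 → [1, 3, 4, 7, 6, 8, 10, 11]
end: lo=2, hi=2; A = [1, 3, 4, 7, 6, 8, 10, 11]

(2, 2)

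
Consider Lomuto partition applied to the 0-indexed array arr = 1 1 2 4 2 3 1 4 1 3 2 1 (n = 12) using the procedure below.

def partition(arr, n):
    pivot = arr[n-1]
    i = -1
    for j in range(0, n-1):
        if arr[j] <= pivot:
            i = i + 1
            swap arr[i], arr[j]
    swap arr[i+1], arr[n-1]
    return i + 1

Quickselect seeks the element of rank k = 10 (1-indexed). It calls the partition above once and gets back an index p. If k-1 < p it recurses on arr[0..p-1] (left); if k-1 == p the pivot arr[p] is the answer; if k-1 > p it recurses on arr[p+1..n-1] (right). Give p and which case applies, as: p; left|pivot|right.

pivot = arr[11] = 1; i = -1
j=0: arr[0]=1 ≤ 1 → i=0, swap arr[0],arr[0] (no change) → 1 1 2 4 2 3 1 4 1 3 2 1
j=1: arr[1]=1 ≤ 1 → i=1, swap arr[1],arr[1] (no change) → 1 1 2 4 2 3 1 4 1 3 2 1
j=2: arr[2]=2 > 1 → no swap
j=3: arr[3]=4 > 1 → no swap
j=4: arr[4]=2 > 1 → no swap
j=5: arr[5]=3 > 1 → no swap
j=6: arr[6]=1 ≤ 1 → i=2, swap arr[2],arr[6] → 1 1 1 4 2 3 2 4 1 3 2 1
j=7: arr[7]=4 > 1 → no swap
j=8: arr[8]=1 ≤ 1 → i=3, swap arr[3],arr[8] → 1 1 1 1 2 3 2 4 4 3 2 1
j=9: arr[9]=3 > 1 → no swap
j=10: arr[10]=2 > 1 → no swap
final swap arr[4],arr[11] → 1 1 1 1 1 3 2 4 4 3 2 2; return 4
p = 4; k-1 = 9 > 4 ⇒ right

4; right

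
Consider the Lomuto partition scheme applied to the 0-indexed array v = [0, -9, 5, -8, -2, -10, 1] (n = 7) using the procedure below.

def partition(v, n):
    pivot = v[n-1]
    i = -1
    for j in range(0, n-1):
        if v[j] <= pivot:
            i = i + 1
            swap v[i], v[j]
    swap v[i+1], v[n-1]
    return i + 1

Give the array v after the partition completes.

pivot = v[6] = 1; i = -1
j=0: v[0]=0 ≤ 1 → i=0, swap v[0],v[0] (no change) → [0, -9, 5, -8, -2, -10, 1]
j=1: v[1]=-9 ≤ 1 → i=1, swap v[1],v[1] (no change) → [0, -9, 5, -8, -2, -10, 1]
j=2: v[2]=5 > 1 → no swap
j=3: v[3]=-8 ≤ 1 → i=2, swap v[2],v[3] → [0, -9, -8, 5, -2, -10, 1]
j=4: v[4]=-2 ≤ 1 → i=3, swap v[3],v[4] → [0, -9, -8, -2, 5, -10, 1]
j=5: v[5]=-10 ≤ 1 → i=4, swap v[4],v[5] → [0, -9, -8, -2, -10, 5, 1]
final swap v[5],v[6] → [0, -9, -8, -2, -10, 1, 5]; return 5

[0, -9, -8, -2, -10, 1, 5]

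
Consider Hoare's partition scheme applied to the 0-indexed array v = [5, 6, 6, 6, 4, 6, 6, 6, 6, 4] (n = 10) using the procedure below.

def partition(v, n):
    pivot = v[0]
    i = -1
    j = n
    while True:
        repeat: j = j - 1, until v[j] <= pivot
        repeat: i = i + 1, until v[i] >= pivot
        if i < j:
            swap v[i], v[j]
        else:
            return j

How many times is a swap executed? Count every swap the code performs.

pivot=5
j stops at 9 (4), i stops at 0 (5); swap ⇒ [4, 6, 6, 6, 4, 6, 6, 6, 6, 5]
j stops at 4 (4), i stops at 1 (6); swap ⇒ [4, 4, 6, 6, 6, 6, 6, 6, 6, 5]
j stops at 1, i stops at 2; i≥j ⇒ return 1. v=[4, 4, 6, 6, 6, 6, 6, 6, 6, 5]

2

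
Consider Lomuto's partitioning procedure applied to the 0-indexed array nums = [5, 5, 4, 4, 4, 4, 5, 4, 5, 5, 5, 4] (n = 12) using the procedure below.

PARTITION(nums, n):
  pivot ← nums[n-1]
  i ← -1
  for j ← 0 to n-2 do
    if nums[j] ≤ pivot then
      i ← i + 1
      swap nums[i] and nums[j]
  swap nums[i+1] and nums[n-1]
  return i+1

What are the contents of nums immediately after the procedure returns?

[4, 4, 4, 4, 4, 4, 5, 5, 5, 5, 5, 5]

pivot = nums[11] = 4; i = -1
j=0: nums[0]=5 > 4 → no swap
j=1: nums[1]=5 > 4 → no swap
j=2: nums[2]=4 ≤ 4 → i=0, swap nums[0],nums[2] → [4, 5, 5, 4, 4, 4, 5, 4, 5, 5, 5, 4]
j=3: nums[3]=4 ≤ 4 → i=1, swap nums[1],nums[3] → [4, 4, 5, 5, 4, 4, 5, 4, 5, 5, 5, 4]
j=4: nums[4]=4 ≤ 4 → i=2, swap nums[2],nums[4] → [4, 4, 4, 5, 5, 4, 5, 4, 5, 5, 5, 4]
j=5: nums[5]=4 ≤ 4 → i=3, swap nums[3],nums[5] → [4, 4, 4, 4, 5, 5, 5, 4, 5, 5, 5, 4]
j=6: nums[6]=5 > 4 → no swap
j=7: nums[7]=4 ≤ 4 → i=4, swap nums[4],nums[7] → [4, 4, 4, 4, 4, 5, 5, 5, 5, 5, 5, 4]
j=8: nums[8]=5 > 4 → no swap
j=9: nums[9]=5 > 4 → no swap
j=10: nums[10]=5 > 4 → no swap
final swap nums[5],nums[11] → [4, 4, 4, 4, 4, 4, 5, 5, 5, 5, 5, 5]; return 5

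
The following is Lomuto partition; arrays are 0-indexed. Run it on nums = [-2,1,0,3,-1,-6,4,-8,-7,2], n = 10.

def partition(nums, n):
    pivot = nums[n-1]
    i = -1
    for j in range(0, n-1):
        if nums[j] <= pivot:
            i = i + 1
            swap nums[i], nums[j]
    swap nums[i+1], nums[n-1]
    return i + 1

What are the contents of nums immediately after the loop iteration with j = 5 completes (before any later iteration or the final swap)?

pivot = nums[9] = 2; i = -1
j=0: nums[0]=-2 ≤ 2 → i=0, swap nums[0],nums[0] (no change) → [-2,1,0,3,-1,-6,4,-8,-7,2]
j=1: nums[1]=1 ≤ 2 → i=1, swap nums[1],nums[1] (no change) → [-2,1,0,3,-1,-6,4,-8,-7,2]
j=2: nums[2]=0 ≤ 2 → i=2, swap nums[2],nums[2] (no change) → [-2,1,0,3,-1,-6,4,-8,-7,2]
j=3: nums[3]=3 > 2 → no swap
j=4: nums[4]=-1 ≤ 2 → i=3, swap nums[3],nums[4] → [-2,1,0,-1,3,-6,4,-8,-7,2]
j=5: nums[5]=-6 ≤ 2 → i=4, swap nums[4],nums[5] → [-2,1,0,-1,-6,3,4,-8,-7,2]
(after j=5) nums = [-2,1,0,-1,-6,3,4,-8,-7,2]

[-2,1,0,-1,-6,3,4,-8,-7,2]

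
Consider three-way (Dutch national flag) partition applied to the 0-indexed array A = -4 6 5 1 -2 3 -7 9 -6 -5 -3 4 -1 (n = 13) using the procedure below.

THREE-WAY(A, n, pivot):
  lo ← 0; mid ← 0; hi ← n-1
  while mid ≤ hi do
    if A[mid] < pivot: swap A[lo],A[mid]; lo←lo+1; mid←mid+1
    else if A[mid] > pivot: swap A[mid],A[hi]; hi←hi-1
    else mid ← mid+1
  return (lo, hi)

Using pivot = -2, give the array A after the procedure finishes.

-4 -3 -5 -6 -7 -2 9 3 1 5 4 -1 6

lo=0 mid=0 hi=12
-4<-2: swap(0,0), lo=1 mid=1 ⇒ -4 6 5 1 -2 3 -7 9 -6 -5 -3 4 -1
6>-2: swap(1,12), hi=11 ⇒ -4 -1 5 1 -2 3 -7 9 -6 -5 -3 4 6
-1>-2: swap(1,11), hi=10 ⇒ -4 4 5 1 -2 3 -7 9 -6 -5 -3 -1 6
4>-2: swap(1,10), hi=9 ⇒ -4 -3 5 1 -2 3 -7 9 -6 -5 4 -1 6
-3<-2: swap(1,1), lo=2 mid=2 ⇒ -4 -3 5 1 -2 3 -7 9 -6 -5 4 -1 6
5>-2: swap(2,9), hi=8 ⇒ -4 -3 -5 1 -2 3 -7 9 -6 5 4 -1 6
-5<-2: swap(2,2), lo=3 mid=3 ⇒ -4 -3 -5 1 -2 3 -7 9 -6 5 4 -1 6
1>-2: swap(3,8), hi=7 ⇒ -4 -3 -5 -6 -2 3 -7 9 1 5 4 -1 6
-6<-2: swap(3,3), lo=4 mid=4 ⇒ -4 -3 -5 -6 -2 3 -7 9 1 5 4 -1 6
-2=-2: mid=5
3>-2: swap(5,7), hi=6 ⇒ -4 -3 -5 -6 -2 9 -7 3 1 5 4 -1 6
9>-2: swap(5,6), hi=5 ⇒ -4 -3 -5 -6 -2 -7 9 3 1 5 4 -1 6
-7<-2: swap(4,5), lo=5 mid=6 ⇒ -4 -3 -5 -6 -7 -2 9 3 1 5 4 -1 6
done. lo=5 hi=5; A=-4 -3 -5 -6 -7 -2 9 3 1 5 4 -1 6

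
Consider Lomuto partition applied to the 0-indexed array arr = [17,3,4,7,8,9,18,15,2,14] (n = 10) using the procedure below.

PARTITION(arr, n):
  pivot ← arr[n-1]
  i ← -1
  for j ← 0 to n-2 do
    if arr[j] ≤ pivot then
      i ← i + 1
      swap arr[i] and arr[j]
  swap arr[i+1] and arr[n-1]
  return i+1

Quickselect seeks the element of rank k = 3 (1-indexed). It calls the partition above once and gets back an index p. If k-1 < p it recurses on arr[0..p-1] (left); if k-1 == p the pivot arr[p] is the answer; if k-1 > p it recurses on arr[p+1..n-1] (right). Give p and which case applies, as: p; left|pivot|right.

6; left

pivot=14, i=-1
j=0: 17>14, skip
j=1: 3≤14, i=0, swap(0,1) ⇒ [3,17,4,7,8,9,18,15,2,14]
j=2: 4≤14, i=1, swap(1,2) ⇒ [3,4,17,7,8,9,18,15,2,14]
j=3: 7≤14, i=2, swap(2,3) ⇒ [3,4,7,17,8,9,18,15,2,14]
j=4: 8≤14, i=3, swap(3,4) ⇒ [3,4,7,8,17,9,18,15,2,14]
j=5: 9≤14, i=4, swap(4,5) ⇒ [3,4,7,8,9,17,18,15,2,14]
j=6: 18>14, skip
j=7: 15>14, skip
j=8: 2≤14, i=5, swap(5,8) ⇒ [3,4,7,8,9,2,18,15,17,14]
swap(6,9) ⇒ [3,4,7,8,9,2,14,15,17,18]; return 6
p = 6; k-1 = 2 < 6 ⇒ left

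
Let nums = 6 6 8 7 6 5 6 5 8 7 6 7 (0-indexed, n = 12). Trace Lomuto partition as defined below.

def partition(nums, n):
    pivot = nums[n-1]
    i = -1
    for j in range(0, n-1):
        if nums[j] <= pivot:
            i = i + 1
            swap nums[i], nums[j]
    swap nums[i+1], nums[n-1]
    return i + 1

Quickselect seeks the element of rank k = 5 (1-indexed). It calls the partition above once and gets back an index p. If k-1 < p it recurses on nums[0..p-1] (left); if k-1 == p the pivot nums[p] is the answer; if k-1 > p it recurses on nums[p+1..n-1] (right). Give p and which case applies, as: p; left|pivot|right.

9; left

pivot = nums[11] = 7; i = -1
j=0: nums[0]=6 ≤ 7 → i=0, swap nums[0],nums[0] (no change) → 6 6 8 7 6 5 6 5 8 7 6 7
j=1: nums[1]=6 ≤ 7 → i=1, swap nums[1],nums[1] (no change) → 6 6 8 7 6 5 6 5 8 7 6 7
j=2: nums[2]=8 > 7 → no swap
j=3: nums[3]=7 ≤ 7 → i=2, swap nums[2],nums[3] → 6 6 7 8 6 5 6 5 8 7 6 7
j=4: nums[4]=6 ≤ 7 → i=3, swap nums[3],nums[4] → 6 6 7 6 8 5 6 5 8 7 6 7
j=5: nums[5]=5 ≤ 7 → i=4, swap nums[4],nums[5] → 6 6 7 6 5 8 6 5 8 7 6 7
j=6: nums[6]=6 ≤ 7 → i=5, swap nums[5],nums[6] → 6 6 7 6 5 6 8 5 8 7 6 7
j=7: nums[7]=5 ≤ 7 → i=6, swap nums[6],nums[7] → 6 6 7 6 5 6 5 8 8 7 6 7
j=8: nums[8]=8 > 7 → no swap
j=9: nums[9]=7 ≤ 7 → i=7, swap nums[7],nums[9] → 6 6 7 6 5 6 5 7 8 8 6 7
j=10: nums[10]=6 ≤ 7 → i=8, swap nums[8],nums[10] → 6 6 7 6 5 6 5 7 6 8 8 7
final swap nums[9],nums[11] → 6 6 7 6 5 6 5 7 6 7 8 8; return 9
p = 9; k-1 = 4 < 9 ⇒ left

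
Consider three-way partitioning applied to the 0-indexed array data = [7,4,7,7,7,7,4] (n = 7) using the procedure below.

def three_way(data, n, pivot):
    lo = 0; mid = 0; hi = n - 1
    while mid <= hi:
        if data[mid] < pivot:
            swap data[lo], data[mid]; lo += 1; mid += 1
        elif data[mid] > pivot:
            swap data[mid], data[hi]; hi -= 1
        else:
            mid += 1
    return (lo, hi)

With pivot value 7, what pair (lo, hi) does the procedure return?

(2, 6)

pivot = 7; lo=0, mid=0, hi=6
data[mid]=7=7: mid=1
data[mid]=4<7: swap data[0],data[1]; lo=1,mid=2 → [4,7,7,7,7,7,4]
data[mid]=7=7: mid=3
data[mid]=7=7: mid=4
data[mid]=7=7: mid=5
data[mid]=7=7: mid=6
data[mid]=4<7: swap data[1],data[6]; lo=2,mid=7 → [4,4,7,7,7,7,7]
end: lo=2, hi=6; data = [4,4,7,7,7,7,7]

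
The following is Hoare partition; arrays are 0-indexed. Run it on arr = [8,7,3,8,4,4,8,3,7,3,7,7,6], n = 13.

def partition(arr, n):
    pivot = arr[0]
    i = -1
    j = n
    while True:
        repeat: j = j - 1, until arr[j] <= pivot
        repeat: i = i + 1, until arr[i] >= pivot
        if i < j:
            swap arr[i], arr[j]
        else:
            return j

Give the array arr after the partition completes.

[6,7,3,7,4,4,7,3,7,3,8,8,8]

pivot = arr[0] = 8; i = -1, j = 13
j→12 (arr[12]=6≤8), i→0 (arr[0]=8≥8); i<j, swap → [6,7,3,8,4,4,8,3,7,3,7,7,8]
j→11 (arr[11]=7≤8), i→3 (arr[3]=8≥8); i<j, swap → [6,7,3,7,4,4,8,3,7,3,7,8,8]
j→10 (arr[10]=7≤8), i→6 (arr[6]=8≥8); i<j, swap → [6,7,3,7,4,4,7,3,7,3,8,8,8]
j→9, i→10; i≥j, return j=9. arr = [6,7,3,7,4,4,7,3,7,3,8,8,8]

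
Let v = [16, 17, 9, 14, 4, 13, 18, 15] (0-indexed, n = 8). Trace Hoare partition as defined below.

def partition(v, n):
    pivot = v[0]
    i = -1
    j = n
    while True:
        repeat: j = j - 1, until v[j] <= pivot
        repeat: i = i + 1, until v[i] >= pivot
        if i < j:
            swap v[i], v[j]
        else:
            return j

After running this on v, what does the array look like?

[15, 13, 9, 14, 4, 17, 18, 16]

pivot = v[0] = 16; i = -1, j = 8
j→7 (v[7]=15≤16), i→0 (v[0]=16≥16); i<j, swap → [15, 17, 9, 14, 4, 13, 18, 16]
j→5 (v[5]=13≤16), i→1 (v[1]=17≥16); i<j, swap → [15, 13, 9, 14, 4, 17, 18, 16]
j→4, i→5; i≥j, return j=4. v = [15, 13, 9, 14, 4, 17, 18, 16]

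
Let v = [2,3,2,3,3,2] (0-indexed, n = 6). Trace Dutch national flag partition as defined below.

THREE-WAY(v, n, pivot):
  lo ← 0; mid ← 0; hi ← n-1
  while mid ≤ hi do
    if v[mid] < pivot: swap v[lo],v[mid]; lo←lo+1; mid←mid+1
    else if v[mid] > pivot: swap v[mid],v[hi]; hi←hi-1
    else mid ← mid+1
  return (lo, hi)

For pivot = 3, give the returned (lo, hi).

(3, 5)

pivot = 3; lo=0, mid=0, hi=5
v[mid]=2<3: swap v[0],v[0]; lo=1,mid=1 → [2,3,2,3,3,2]
v[mid]=3=3: mid=2
v[mid]=2<3: swap v[1],v[2]; lo=2,mid=3 → [2,2,3,3,3,2]
v[mid]=3=3: mid=4
v[mid]=3=3: mid=5
v[mid]=2<3: swap v[2],v[5]; lo=3,mid=6 → [2,2,2,3,3,3]
end: lo=3, hi=5; v = [2,2,2,3,3,3]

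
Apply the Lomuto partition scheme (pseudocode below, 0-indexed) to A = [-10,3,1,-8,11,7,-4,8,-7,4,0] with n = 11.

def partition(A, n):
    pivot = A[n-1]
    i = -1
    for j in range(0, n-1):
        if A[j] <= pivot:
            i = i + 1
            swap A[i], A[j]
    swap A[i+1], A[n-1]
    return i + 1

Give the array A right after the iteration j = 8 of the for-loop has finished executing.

[-10,-8,-4,-7,11,7,1,8,3,4,0]

pivot = A[10] = 0; i = -1
j=0: A[0]=-10 ≤ 0 → i=0, swap A[0],A[0] (no change) → [-10,3,1,-8,11,7,-4,8,-7,4,0]
j=1: A[1]=3 > 0 → no swap
j=2: A[2]=1 > 0 → no swap
j=3: A[3]=-8 ≤ 0 → i=1, swap A[1],A[3] → [-10,-8,1,3,11,7,-4,8,-7,4,0]
j=4: A[4]=11 > 0 → no swap
j=5: A[5]=7 > 0 → no swap
j=6: A[6]=-4 ≤ 0 → i=2, swap A[2],A[6] → [-10,-8,-4,3,11,7,1,8,-7,4,0]
j=7: A[7]=8 > 0 → no swap
j=8: A[8]=-7 ≤ 0 → i=3, swap A[3],A[8] → [-10,-8,-4,-7,11,7,1,8,3,4,0]
(after j=8) A = [-10,-8,-4,-7,11,7,1,8,3,4,0]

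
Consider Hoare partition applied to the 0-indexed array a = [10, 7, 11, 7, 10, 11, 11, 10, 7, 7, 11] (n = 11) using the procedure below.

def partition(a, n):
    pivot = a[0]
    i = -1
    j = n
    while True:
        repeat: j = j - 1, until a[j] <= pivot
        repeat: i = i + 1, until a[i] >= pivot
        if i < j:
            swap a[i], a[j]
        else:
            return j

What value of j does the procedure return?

4

pivot = a[0] = 10; i = -1, j = 11
j→9 (a[9]=7≤10), i→0 (a[0]=10≥10); i<j, swap → [7, 7, 11, 7, 10, 11, 11, 10, 7, 10, 11]
j→8 (a[8]=7≤10), i→2 (a[2]=11≥10); i<j, swap → [7, 7, 7, 7, 10, 11, 11, 10, 11, 10, 11]
j→7 (a[7]=10≤10), i→4 (a[4]=10≥10); i<j, swap → [7, 7, 7, 7, 10, 11, 11, 10, 11, 10, 11]
j→4, i→5; i≥j, return j=4. a = [7, 7, 7, 7, 10, 11, 11, 10, 11, 10, 11]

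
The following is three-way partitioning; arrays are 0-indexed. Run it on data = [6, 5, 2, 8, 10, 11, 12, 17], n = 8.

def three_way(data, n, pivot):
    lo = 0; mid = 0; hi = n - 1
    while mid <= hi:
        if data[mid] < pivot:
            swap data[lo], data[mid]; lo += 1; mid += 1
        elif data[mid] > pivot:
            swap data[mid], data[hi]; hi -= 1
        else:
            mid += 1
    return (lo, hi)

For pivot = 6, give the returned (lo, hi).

pivot = 6; lo=0, mid=0, hi=7
data[mid]=6=6: mid=1
data[mid]=5<6: swap data[0],data[1]; lo=1,mid=2 → [5, 6, 2, 8, 10, 11, 12, 17]
data[mid]=2<6: swap data[1],data[2]; lo=2,mid=3 → [5, 2, 6, 8, 10, 11, 12, 17]
data[mid]=8>6: swap data[3],data[7]; hi=6 → [5, 2, 6, 17, 10, 11, 12, 8]
data[mid]=17>6: swap data[3],data[6]; hi=5 → [5, 2, 6, 12, 10, 11, 17, 8]
data[mid]=12>6: swap data[3],data[5]; hi=4 → [5, 2, 6, 11, 10, 12, 17, 8]
data[mid]=11>6: swap data[3],data[4]; hi=3 → [5, 2, 6, 10, 11, 12, 17, 8]
data[mid]=10>6: swap data[3],data[3]; hi=2 → [5, 2, 6, 10, 11, 12, 17, 8]
end: lo=2, hi=2; data = [5, 2, 6, 10, 11, 12, 17, 8]

(2, 2)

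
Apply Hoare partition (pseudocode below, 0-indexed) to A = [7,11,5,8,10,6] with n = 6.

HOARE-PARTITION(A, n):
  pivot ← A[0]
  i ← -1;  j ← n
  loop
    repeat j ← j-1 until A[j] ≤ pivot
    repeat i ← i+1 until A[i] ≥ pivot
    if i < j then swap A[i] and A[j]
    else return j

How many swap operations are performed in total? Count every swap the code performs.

2

pivot=7
j stops at 5 (6), i stops at 0 (7); swap ⇒ [6,11,5,8,10,7]
j stops at 2 (5), i stops at 1 (11); swap ⇒ [6,5,11,8,10,7]
j stops at 1, i stops at 2; i≥j ⇒ return 1. A=[6,5,11,8,10,7]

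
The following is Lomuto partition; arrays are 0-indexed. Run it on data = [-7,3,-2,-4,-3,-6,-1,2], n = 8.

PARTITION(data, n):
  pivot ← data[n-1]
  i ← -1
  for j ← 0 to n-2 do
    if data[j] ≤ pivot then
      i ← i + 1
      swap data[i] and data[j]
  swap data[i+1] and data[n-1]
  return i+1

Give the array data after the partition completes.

[-7,-2,-4,-3,-6,-1,2,3]

pivot = data[7] = 2; i = -1
j=0: data[0]=-7 ≤ 2 → i=0, swap data[0],data[0] (no change) → [-7,3,-2,-4,-3,-6,-1,2]
j=1: data[1]=3 > 2 → no swap
j=2: data[2]=-2 ≤ 2 → i=1, swap data[1],data[2] → [-7,-2,3,-4,-3,-6,-1,2]
j=3: data[3]=-4 ≤ 2 → i=2, swap data[2],data[3] → [-7,-2,-4,3,-3,-6,-1,2]
j=4: data[4]=-3 ≤ 2 → i=3, swap data[3],data[4] → [-7,-2,-4,-3,3,-6,-1,2]
j=5: data[5]=-6 ≤ 2 → i=4, swap data[4],data[5] → [-7,-2,-4,-3,-6,3,-1,2]
j=6: data[6]=-1 ≤ 2 → i=5, swap data[5],data[6] → [-7,-2,-4,-3,-6,-1,3,2]
final swap data[6],data[7] → [-7,-2,-4,-3,-6,-1,2,3]; return 6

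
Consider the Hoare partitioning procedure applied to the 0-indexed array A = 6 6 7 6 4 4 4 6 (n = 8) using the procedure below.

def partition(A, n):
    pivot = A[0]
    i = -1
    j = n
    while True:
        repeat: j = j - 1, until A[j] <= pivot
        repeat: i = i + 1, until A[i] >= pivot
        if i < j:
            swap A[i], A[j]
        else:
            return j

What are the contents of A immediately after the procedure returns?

pivot=6
j stops at 7 (6), i stops at 0 (6); swap ⇒ 6 6 7 6 4 4 4 6
j stops at 6 (4), i stops at 1 (6); swap ⇒ 6 4 7 6 4 4 6 6
j stops at 5 (4), i stops at 2 (7); swap ⇒ 6 4 4 6 4 7 6 6
j stops at 4 (4), i stops at 3 (6); swap ⇒ 6 4 4 4 6 7 6 6
j stops at 3, i stops at 4; i≥j ⇒ return 3. A=6 4 4 4 6 7 6 6

6 4 4 4 6 7 6 6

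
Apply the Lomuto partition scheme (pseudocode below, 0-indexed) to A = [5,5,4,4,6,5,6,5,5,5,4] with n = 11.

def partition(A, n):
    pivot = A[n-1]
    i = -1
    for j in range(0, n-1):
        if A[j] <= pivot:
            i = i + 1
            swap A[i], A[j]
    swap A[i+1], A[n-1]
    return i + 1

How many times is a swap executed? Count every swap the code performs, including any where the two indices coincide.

pivot = A[10] = 4; i = -1
j=0: A[0]=5 > 4 → no swap
j=1: A[1]=5 > 4 → no swap
j=2: A[2]=4 ≤ 4 → i=0, swap A[0],A[2] → [4,5,5,4,6,5,6,5,5,5,4]
j=3: A[3]=4 ≤ 4 → i=1, swap A[1],A[3] → [4,4,5,5,6,5,6,5,5,5,4]
j=4: A[4]=6 > 4 → no swap
j=5: A[5]=5 > 4 → no swap
j=6: A[6]=6 > 4 → no swap
j=7: A[7]=5 > 4 → no swap
j=8: A[8]=5 > 4 → no swap
j=9: A[9]=5 > 4 → no swap
final swap A[2],A[10] → [4,4,4,5,6,5,6,5,5,5,5]; return 2

3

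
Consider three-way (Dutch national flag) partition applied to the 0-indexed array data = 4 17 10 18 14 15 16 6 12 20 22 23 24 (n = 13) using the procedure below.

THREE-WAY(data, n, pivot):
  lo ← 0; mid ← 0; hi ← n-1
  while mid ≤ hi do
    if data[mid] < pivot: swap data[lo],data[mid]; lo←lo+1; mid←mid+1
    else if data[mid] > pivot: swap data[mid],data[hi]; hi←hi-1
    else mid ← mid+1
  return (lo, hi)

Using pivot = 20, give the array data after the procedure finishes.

4 17 10 18 14 15 16 6 12 20 23 24 22

lo=0 mid=0 hi=12
4<20: swap(0,0), lo=1 mid=1 ⇒ 4 17 10 18 14 15 16 6 12 20 22 23 24
17<20: swap(1,1), lo=2 mid=2 ⇒ 4 17 10 18 14 15 16 6 12 20 22 23 24
10<20: swap(2,2), lo=3 mid=3 ⇒ 4 17 10 18 14 15 16 6 12 20 22 23 24
18<20: swap(3,3), lo=4 mid=4 ⇒ 4 17 10 18 14 15 16 6 12 20 22 23 24
14<20: swap(4,4), lo=5 mid=5 ⇒ 4 17 10 18 14 15 16 6 12 20 22 23 24
15<20: swap(5,5), lo=6 mid=6 ⇒ 4 17 10 18 14 15 16 6 12 20 22 23 24
16<20: swap(6,6), lo=7 mid=7 ⇒ 4 17 10 18 14 15 16 6 12 20 22 23 24
6<20: swap(7,7), lo=8 mid=8 ⇒ 4 17 10 18 14 15 16 6 12 20 22 23 24
12<20: swap(8,8), lo=9 mid=9 ⇒ 4 17 10 18 14 15 16 6 12 20 22 23 24
20=20: mid=10
22>20: swap(10,12), hi=11 ⇒ 4 17 10 18 14 15 16 6 12 20 24 23 22
24>20: swap(10,11), hi=10 ⇒ 4 17 10 18 14 15 16 6 12 20 23 24 22
23>20: swap(10,10), hi=9 ⇒ 4 17 10 18 14 15 16 6 12 20 23 24 22
done. lo=9 hi=9; data=4 17 10 18 14 15 16 6 12 20 23 24 22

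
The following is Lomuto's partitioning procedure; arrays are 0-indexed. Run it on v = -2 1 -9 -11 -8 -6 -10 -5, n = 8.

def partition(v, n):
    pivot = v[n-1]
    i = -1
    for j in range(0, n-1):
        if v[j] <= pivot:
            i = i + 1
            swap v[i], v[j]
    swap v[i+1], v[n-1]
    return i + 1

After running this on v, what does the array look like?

-9 -11 -8 -6 -10 -5 -2 1

pivot=-5, i=-1
j=0: -2>-5, skip
j=1: 1>-5, skip
j=2: -9≤-5, i=0, swap(0,2) ⇒ -9 1 -2 -11 -8 -6 -10 -5
j=3: -11≤-5, i=1, swap(1,3) ⇒ -9 -11 -2 1 -8 -6 -10 -5
j=4: -8≤-5, i=2, swap(2,4) ⇒ -9 -11 -8 1 -2 -6 -10 -5
j=5: -6≤-5, i=3, swap(3,5) ⇒ -9 -11 -8 -6 -2 1 -10 -5
j=6: -10≤-5, i=4, swap(4,6) ⇒ -9 -11 -8 -6 -10 1 -2 -5
swap(5,7) ⇒ -9 -11 -8 -6 -10 -5 -2 1; return 5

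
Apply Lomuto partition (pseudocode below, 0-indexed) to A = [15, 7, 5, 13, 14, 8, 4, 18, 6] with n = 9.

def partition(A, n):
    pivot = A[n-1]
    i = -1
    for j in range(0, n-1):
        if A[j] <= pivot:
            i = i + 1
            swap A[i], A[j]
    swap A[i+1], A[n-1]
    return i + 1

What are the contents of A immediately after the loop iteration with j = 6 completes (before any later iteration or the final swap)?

[5, 4, 15, 13, 14, 8, 7, 18, 6]

pivot = A[8] = 6; i = -1
j=0: A[0]=15 > 6 → no swap
j=1: A[1]=7 > 6 → no swap
j=2: A[2]=5 ≤ 6 → i=0, swap A[0],A[2] → [5, 7, 15, 13, 14, 8, 4, 18, 6]
j=3: A[3]=13 > 6 → no swap
j=4: A[4]=14 > 6 → no swap
j=5: A[5]=8 > 6 → no swap
j=6: A[6]=4 ≤ 6 → i=1, swap A[1],A[6] → [5, 4, 15, 13, 14, 8, 7, 18, 6]
(after j=6) A = [5, 4, 15, 13, 14, 8, 7, 18, 6]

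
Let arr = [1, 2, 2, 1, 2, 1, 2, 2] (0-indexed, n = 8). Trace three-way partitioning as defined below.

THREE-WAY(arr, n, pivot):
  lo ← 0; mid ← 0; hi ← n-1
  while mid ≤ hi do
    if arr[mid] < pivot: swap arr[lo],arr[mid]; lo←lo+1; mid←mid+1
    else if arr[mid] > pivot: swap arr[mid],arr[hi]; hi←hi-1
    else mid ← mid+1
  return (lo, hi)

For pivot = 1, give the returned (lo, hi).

(0, 2)

lo=0 mid=0 hi=7
1=1: mid=1
2>1: swap(1,7), hi=6 ⇒ [1, 2, 2, 1, 2, 1, 2, 2]
2>1: swap(1,6), hi=5 ⇒ [1, 2, 2, 1, 2, 1, 2, 2]
2>1: swap(1,5), hi=4 ⇒ [1, 1, 2, 1, 2, 2, 2, 2]
1=1: mid=2
2>1: swap(2,4), hi=3 ⇒ [1, 1, 2, 1, 2, 2, 2, 2]
2>1: swap(2,3), hi=2 ⇒ [1, 1, 1, 2, 2, 2, 2, 2]
1=1: mid=3
done. lo=0 hi=2; arr=[1, 1, 1, 2, 2, 2, 2, 2]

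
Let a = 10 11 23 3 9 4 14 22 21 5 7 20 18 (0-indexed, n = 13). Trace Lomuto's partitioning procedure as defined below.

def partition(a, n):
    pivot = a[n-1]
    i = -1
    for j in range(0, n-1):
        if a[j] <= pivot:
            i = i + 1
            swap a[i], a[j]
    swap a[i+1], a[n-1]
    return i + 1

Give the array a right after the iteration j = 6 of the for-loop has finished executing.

pivot=18, i=-1
j=0: 10≤18, i=0, swap(0,0) ⇒ 10 11 23 3 9 4 14 22 21 5 7 20 18
j=1: 11≤18, i=1, swap(1,1) ⇒ 10 11 23 3 9 4 14 22 21 5 7 20 18
j=2: 23>18, skip
j=3: 3≤18, i=2, swap(2,3) ⇒ 10 11 3 23 9 4 14 22 21 5 7 20 18
j=4: 9≤18, i=3, swap(3,4) ⇒ 10 11 3 9 23 4 14 22 21 5 7 20 18
j=5: 4≤18, i=4, swap(4,5) ⇒ 10 11 3 9 4 23 14 22 21 5 7 20 18
j=6: 14≤18, i=5, swap(5,6) ⇒ 10 11 3 9 4 14 23 22 21 5 7 20 18
(after j=6) a = 10 11 3 9 4 14 23 22 21 5 7 20 18

10 11 3 9 4 14 23 22 21 5 7 20 18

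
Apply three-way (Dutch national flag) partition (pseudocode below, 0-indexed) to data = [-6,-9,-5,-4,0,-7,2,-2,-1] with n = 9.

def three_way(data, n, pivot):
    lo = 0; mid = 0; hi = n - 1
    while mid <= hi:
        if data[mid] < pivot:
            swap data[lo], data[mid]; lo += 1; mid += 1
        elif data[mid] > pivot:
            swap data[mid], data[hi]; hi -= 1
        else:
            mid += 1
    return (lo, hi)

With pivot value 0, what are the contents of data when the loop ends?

pivot = 0; lo=0, mid=0, hi=8
data[mid]=-6<0: swap data[0],data[0]; lo=1,mid=1 → [-6,-9,-5,-4,0,-7,2,-2,-1]
data[mid]=-9<0: swap data[1],data[1]; lo=2,mid=2 → [-6,-9,-5,-4,0,-7,2,-2,-1]
data[mid]=-5<0: swap data[2],data[2]; lo=3,mid=3 → [-6,-9,-5,-4,0,-7,2,-2,-1]
data[mid]=-4<0: swap data[3],data[3]; lo=4,mid=4 → [-6,-9,-5,-4,0,-7,2,-2,-1]
data[mid]=0=0: mid=5
data[mid]=-7<0: swap data[4],data[5]; lo=5,mid=6 → [-6,-9,-5,-4,-7,0,2,-2,-1]
data[mid]=2>0: swap data[6],data[8]; hi=7 → [-6,-9,-5,-4,-7,0,-1,-2,2]
data[mid]=-1<0: swap data[5],data[6]; lo=6,mid=7 → [-6,-9,-5,-4,-7,-1,0,-2,2]
data[mid]=-2<0: swap data[6],data[7]; lo=7,mid=8 → [-6,-9,-5,-4,-7,-1,-2,0,2]
end: lo=7, hi=7; data = [-6,-9,-5,-4,-7,-1,-2,0,2]

[-6,-9,-5,-4,-7,-1,-2,0,2]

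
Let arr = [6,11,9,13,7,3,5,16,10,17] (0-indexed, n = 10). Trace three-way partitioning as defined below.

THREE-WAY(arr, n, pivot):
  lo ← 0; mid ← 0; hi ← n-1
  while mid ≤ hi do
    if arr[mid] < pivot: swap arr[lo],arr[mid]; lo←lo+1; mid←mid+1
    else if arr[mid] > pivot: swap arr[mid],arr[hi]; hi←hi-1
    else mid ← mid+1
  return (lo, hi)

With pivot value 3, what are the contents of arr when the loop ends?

[3,9,13,7,11,5,16,10,17,6]

pivot = 3; lo=0, mid=0, hi=9
arr[mid]=6>3: swap arr[0],arr[9]; hi=8 → [17,11,9,13,7,3,5,16,10,6]
arr[mid]=17>3: swap arr[0],arr[8]; hi=7 → [10,11,9,13,7,3,5,16,17,6]
arr[mid]=10>3: swap arr[0],arr[7]; hi=6 → [16,11,9,13,7,3,5,10,17,6]
arr[mid]=16>3: swap arr[0],arr[6]; hi=5 → [5,11,9,13,7,3,16,10,17,6]
arr[mid]=5>3: swap arr[0],arr[5]; hi=4 → [3,11,9,13,7,5,16,10,17,6]
arr[mid]=3=3: mid=1
arr[mid]=11>3: swap arr[1],arr[4]; hi=3 → [3,7,9,13,11,5,16,10,17,6]
arr[mid]=7>3: swap arr[1],arr[3]; hi=2 → [3,13,9,7,11,5,16,10,17,6]
arr[mid]=13>3: swap arr[1],arr[2]; hi=1 → [3,9,13,7,11,5,16,10,17,6]
arr[mid]=9>3: swap arr[1],arr[1]; hi=0 → [3,9,13,7,11,5,16,10,17,6]
end: lo=0, hi=0; arr = [3,9,13,7,11,5,16,10,17,6]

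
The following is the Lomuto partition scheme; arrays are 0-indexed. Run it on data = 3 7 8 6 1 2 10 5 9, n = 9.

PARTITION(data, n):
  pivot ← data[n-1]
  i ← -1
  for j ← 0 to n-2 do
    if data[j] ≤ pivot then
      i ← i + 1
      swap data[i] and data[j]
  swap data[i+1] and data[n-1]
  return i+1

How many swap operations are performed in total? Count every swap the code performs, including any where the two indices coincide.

pivot = data[8] = 9; i = -1
j=0: data[0]=3 ≤ 9 → i=0, swap data[0],data[0] (no change) → 3 7 8 6 1 2 10 5 9
j=1: data[1]=7 ≤ 9 → i=1, swap data[1],data[1] (no change) → 3 7 8 6 1 2 10 5 9
j=2: data[2]=8 ≤ 9 → i=2, swap data[2],data[2] (no change) → 3 7 8 6 1 2 10 5 9
j=3: data[3]=6 ≤ 9 → i=3, swap data[3],data[3] (no change) → 3 7 8 6 1 2 10 5 9
j=4: data[4]=1 ≤ 9 → i=4, swap data[4],data[4] (no change) → 3 7 8 6 1 2 10 5 9
j=5: data[5]=2 ≤ 9 → i=5, swap data[5],data[5] (no change) → 3 7 8 6 1 2 10 5 9
j=6: data[6]=10 > 9 → no swap
j=7: data[7]=5 ≤ 9 → i=6, swap data[6],data[7] → 3 7 8 6 1 2 5 10 9
final swap data[7],data[8] → 3 7 8 6 1 2 5 9 10; return 7

8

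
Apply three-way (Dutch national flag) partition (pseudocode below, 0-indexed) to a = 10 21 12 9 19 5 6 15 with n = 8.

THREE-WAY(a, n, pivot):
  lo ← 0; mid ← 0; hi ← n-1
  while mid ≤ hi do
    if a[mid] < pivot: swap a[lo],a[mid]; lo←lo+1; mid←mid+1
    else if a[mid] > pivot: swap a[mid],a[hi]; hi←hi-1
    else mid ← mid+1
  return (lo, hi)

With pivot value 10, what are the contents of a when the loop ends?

6 5 9 10 19 12 15 21

pivot = 10; lo=0, mid=0, hi=7
a[mid]=10=10: mid=1
a[mid]=21>10: swap a[1],a[7]; hi=6 → 10 15 12 9 19 5 6 21
a[mid]=15>10: swap a[1],a[6]; hi=5 → 10 6 12 9 19 5 15 21
a[mid]=6<10: swap a[0],a[1]; lo=1,mid=2 → 6 10 12 9 19 5 15 21
a[mid]=12>10: swap a[2],a[5]; hi=4 → 6 10 5 9 19 12 15 21
a[mid]=5<10: swap a[1],a[2]; lo=2,mid=3 → 6 5 10 9 19 12 15 21
a[mid]=9<10: swap a[2],a[3]; lo=3,mid=4 → 6 5 9 10 19 12 15 21
a[mid]=19>10: swap a[4],a[4]; hi=3 → 6 5 9 10 19 12 15 21
end: lo=3, hi=3; a = 6 5 9 10 19 12 15 21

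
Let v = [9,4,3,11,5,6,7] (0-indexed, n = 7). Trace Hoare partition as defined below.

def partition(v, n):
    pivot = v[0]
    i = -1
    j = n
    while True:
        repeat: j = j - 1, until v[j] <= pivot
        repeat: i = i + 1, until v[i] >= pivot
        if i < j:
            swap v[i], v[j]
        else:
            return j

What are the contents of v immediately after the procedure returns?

pivot = v[0] = 9; i = -1, j = 7
j→6 (v[6]=7≤9), i→0 (v[0]=9≥9); i<j, swap → [7,4,3,11,5,6,9]
j→5 (v[5]=6≤9), i→3 (v[3]=11≥9); i<j, swap → [7,4,3,6,5,11,9]
j→4, i→5; i≥j, return j=4. v = [7,4,3,6,5,11,9]

[7,4,3,6,5,11,9]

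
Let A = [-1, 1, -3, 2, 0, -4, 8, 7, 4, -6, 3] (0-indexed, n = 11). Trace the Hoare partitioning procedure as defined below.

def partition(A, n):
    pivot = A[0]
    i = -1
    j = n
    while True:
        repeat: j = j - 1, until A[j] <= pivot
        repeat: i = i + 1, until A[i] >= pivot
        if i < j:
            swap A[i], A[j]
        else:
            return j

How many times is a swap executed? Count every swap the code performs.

pivot = A[0] = -1; i = -1, j = 11
j→9 (A[9]=-6≤-1), i→0 (A[0]=-1≥-1); i<j, swap → [-6, 1, -3, 2, 0, -4, 8, 7, 4, -1, 3]
j→5 (A[5]=-4≤-1), i→1 (A[1]=1≥-1); i<j, swap → [-6, -4, -3, 2, 0, 1, 8, 7, 4, -1, 3]
j→2, i→3; i≥j, return j=2. A = [-6, -4, -3, 2, 0, 1, 8, 7, 4, -1, 3]

2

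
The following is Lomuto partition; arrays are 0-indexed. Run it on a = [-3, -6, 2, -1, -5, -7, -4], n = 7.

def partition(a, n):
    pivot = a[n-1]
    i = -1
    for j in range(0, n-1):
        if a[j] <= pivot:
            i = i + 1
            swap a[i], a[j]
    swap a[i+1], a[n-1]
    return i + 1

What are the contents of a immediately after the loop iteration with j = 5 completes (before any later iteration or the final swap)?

[-6, -5, -7, -1, -3, 2, -4]

pivot=-4, i=-1
j=0: -3>-4, skip
j=1: -6≤-4, i=0, swap(0,1) ⇒ [-6, -3, 2, -1, -5, -7, -4]
j=2: 2>-4, skip
j=3: -1>-4, skip
j=4: -5≤-4, i=1, swap(1,4) ⇒ [-6, -5, 2, -1, -3, -7, -4]
j=5: -7≤-4, i=2, swap(2,5) ⇒ [-6, -5, -7, -1, -3, 2, -4]
(after j=5) a = [-6, -5, -7, -1, -3, 2, -4]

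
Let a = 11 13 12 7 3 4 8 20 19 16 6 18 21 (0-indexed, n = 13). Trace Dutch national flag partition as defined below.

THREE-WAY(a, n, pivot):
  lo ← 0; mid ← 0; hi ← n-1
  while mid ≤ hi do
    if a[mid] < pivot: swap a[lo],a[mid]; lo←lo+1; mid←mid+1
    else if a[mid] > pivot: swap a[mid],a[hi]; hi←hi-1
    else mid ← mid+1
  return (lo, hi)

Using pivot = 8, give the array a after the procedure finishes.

lo=0 mid=0 hi=12
11>8: swap(0,12), hi=11 ⇒ 21 13 12 7 3 4 8 20 19 16 6 18 11
21>8: swap(0,11), hi=10 ⇒ 18 13 12 7 3 4 8 20 19 16 6 21 11
18>8: swap(0,10), hi=9 ⇒ 6 13 12 7 3 4 8 20 19 16 18 21 11
6<8: swap(0,0), lo=1 mid=1 ⇒ 6 13 12 7 3 4 8 20 19 16 18 21 11
13>8: swap(1,9), hi=8 ⇒ 6 16 12 7 3 4 8 20 19 13 18 21 11
16>8: swap(1,8), hi=7 ⇒ 6 19 12 7 3 4 8 20 16 13 18 21 11
19>8: swap(1,7), hi=6 ⇒ 6 20 12 7 3 4 8 19 16 13 18 21 11
20>8: swap(1,6), hi=5 ⇒ 6 8 12 7 3 4 20 19 16 13 18 21 11
8=8: mid=2
12>8: swap(2,5), hi=4 ⇒ 6 8 4 7 3 12 20 19 16 13 18 21 11
4<8: swap(1,2), lo=2 mid=3 ⇒ 6 4 8 7 3 12 20 19 16 13 18 21 11
7<8: swap(2,3), lo=3 mid=4 ⇒ 6 4 7 8 3 12 20 19 16 13 18 21 11
3<8: swap(3,4), lo=4 mid=5 ⇒ 6 4 7 3 8 12 20 19 16 13 18 21 11
done. lo=4 hi=4; a=6 4 7 3 8 12 20 19 16 13 18 21 11

6 4 7 3 8 12 20 19 16 13 18 21 11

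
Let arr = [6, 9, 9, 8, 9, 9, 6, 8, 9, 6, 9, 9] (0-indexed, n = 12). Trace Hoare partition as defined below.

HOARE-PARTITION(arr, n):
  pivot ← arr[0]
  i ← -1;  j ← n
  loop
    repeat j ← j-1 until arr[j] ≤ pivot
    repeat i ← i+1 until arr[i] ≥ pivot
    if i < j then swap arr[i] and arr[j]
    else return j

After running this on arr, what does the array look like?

pivot = arr[0] = 6; i = -1, j = 12
j→9 (arr[9]=6≤6), i→0 (arr[0]=6≥6); i<j, swap → [6, 9, 9, 8, 9, 9, 6, 8, 9, 6, 9, 9]
j→6 (arr[6]=6≤6), i→1 (arr[1]=9≥6); i<j, swap → [6, 6, 9, 8, 9, 9, 9, 8, 9, 6, 9, 9]
j→1, i→2; i≥j, return j=1. arr = [6, 6, 9, 8, 9, 9, 9, 8, 9, 6, 9, 9]

[6, 6, 9, 8, 9, 9, 9, 8, 9, 6, 9, 9]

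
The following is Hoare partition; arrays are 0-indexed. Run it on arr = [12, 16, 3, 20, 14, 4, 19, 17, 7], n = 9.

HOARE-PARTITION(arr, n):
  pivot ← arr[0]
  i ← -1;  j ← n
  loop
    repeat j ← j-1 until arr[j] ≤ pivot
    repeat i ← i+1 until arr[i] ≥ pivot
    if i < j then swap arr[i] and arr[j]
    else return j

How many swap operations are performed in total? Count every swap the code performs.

2

pivot=12
j stops at 8 (7), i stops at 0 (12); swap ⇒ [7, 16, 3, 20, 14, 4, 19, 17, 12]
j stops at 5 (4), i stops at 1 (16); swap ⇒ [7, 4, 3, 20, 14, 16, 19, 17, 12]
j stops at 2, i stops at 3; i≥j ⇒ return 2. arr=[7, 4, 3, 20, 14, 16, 19, 17, 12]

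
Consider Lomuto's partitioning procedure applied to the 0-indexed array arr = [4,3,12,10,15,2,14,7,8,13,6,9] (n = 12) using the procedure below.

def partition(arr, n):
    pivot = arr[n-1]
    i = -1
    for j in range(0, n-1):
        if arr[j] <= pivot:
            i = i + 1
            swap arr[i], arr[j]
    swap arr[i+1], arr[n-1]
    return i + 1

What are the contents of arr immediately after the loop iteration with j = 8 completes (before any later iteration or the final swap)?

pivot = arr[11] = 9; i = -1
j=0: arr[0]=4 ≤ 9 → i=0, swap arr[0],arr[0] (no change) → [4,3,12,10,15,2,14,7,8,13,6,9]
j=1: arr[1]=3 ≤ 9 → i=1, swap arr[1],arr[1] (no change) → [4,3,12,10,15,2,14,7,8,13,6,9]
j=2: arr[2]=12 > 9 → no swap
j=3: arr[3]=10 > 9 → no swap
j=4: arr[4]=15 > 9 → no swap
j=5: arr[5]=2 ≤ 9 → i=2, swap arr[2],arr[5] → [4,3,2,10,15,12,14,7,8,13,6,9]
j=6: arr[6]=14 > 9 → no swap
j=7: arr[7]=7 ≤ 9 → i=3, swap arr[3],arr[7] → [4,3,2,7,15,12,14,10,8,13,6,9]
j=8: arr[8]=8 ≤ 9 → i=4, swap arr[4],arr[8] → [4,3,2,7,8,12,14,10,15,13,6,9]
(after j=8) arr = [4,3,2,7,8,12,14,10,15,13,6,9]

[4,3,2,7,8,12,14,10,15,13,6,9]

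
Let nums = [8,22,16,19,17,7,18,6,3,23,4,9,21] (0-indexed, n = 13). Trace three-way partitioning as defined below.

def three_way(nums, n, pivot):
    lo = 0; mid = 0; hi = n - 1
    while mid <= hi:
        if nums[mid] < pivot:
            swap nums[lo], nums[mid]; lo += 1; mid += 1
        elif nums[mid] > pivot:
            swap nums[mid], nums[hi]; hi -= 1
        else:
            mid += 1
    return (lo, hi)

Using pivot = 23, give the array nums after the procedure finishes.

lo=0 mid=0 hi=12
8<23: swap(0,0), lo=1 mid=1 ⇒ [8,22,16,19,17,7,18,6,3,23,4,9,21]
22<23: swap(1,1), lo=2 mid=2 ⇒ [8,22,16,19,17,7,18,6,3,23,4,9,21]
16<23: swap(2,2), lo=3 mid=3 ⇒ [8,22,16,19,17,7,18,6,3,23,4,9,21]
19<23: swap(3,3), lo=4 mid=4 ⇒ [8,22,16,19,17,7,18,6,3,23,4,9,21]
17<23: swap(4,4), lo=5 mid=5 ⇒ [8,22,16,19,17,7,18,6,3,23,4,9,21]
7<23: swap(5,5), lo=6 mid=6 ⇒ [8,22,16,19,17,7,18,6,3,23,4,9,21]
18<23: swap(6,6), lo=7 mid=7 ⇒ [8,22,16,19,17,7,18,6,3,23,4,9,21]
6<23: swap(7,7), lo=8 mid=8 ⇒ [8,22,16,19,17,7,18,6,3,23,4,9,21]
3<23: swap(8,8), lo=9 mid=9 ⇒ [8,22,16,19,17,7,18,6,3,23,4,9,21]
23=23: mid=10
4<23: swap(9,10), lo=10 mid=11 ⇒ [8,22,16,19,17,7,18,6,3,4,23,9,21]
9<23: swap(10,11), lo=11 mid=12 ⇒ [8,22,16,19,17,7,18,6,3,4,9,23,21]
21<23: swap(11,12), lo=12 mid=13 ⇒ [8,22,16,19,17,7,18,6,3,4,9,21,23]
done. lo=12 hi=12; nums=[8,22,16,19,17,7,18,6,3,4,9,21,23]

[8,22,16,19,17,7,18,6,3,4,9,21,23]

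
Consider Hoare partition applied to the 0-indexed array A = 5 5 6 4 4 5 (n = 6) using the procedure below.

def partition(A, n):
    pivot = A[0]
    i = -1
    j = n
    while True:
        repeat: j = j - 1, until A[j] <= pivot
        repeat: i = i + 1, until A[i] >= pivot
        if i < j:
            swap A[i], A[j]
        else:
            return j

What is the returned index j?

2

pivot = A[0] = 5; i = -1, j = 6
j→5 (A[5]=5≤5), i→0 (A[0]=5≥5); i<j, swap → 5 5 6 4 4 5
j→4 (A[4]=4≤5), i→1 (A[1]=5≥5); i<j, swap → 5 4 6 4 5 5
j→3 (A[3]=4≤5), i→2 (A[2]=6≥5); i<j, swap → 5 4 4 6 5 5
j→2, i→3; i≥j, return j=2. A = 5 4 4 6 5 5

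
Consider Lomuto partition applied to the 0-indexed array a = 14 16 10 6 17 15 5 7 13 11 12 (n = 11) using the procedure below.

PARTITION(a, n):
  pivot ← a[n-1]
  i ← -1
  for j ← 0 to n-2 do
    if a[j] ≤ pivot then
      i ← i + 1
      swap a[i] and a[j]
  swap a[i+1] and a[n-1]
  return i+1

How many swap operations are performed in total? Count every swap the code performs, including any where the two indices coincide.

6

pivot=12, i=-1
j=0: 14>12, skip
j=1: 16>12, skip
j=2: 10≤12, i=0, swap(0,2) ⇒ 10 16 14 6 17 15 5 7 13 11 12
j=3: 6≤12, i=1, swap(1,3) ⇒ 10 6 14 16 17 15 5 7 13 11 12
j=4: 17>12, skip
j=5: 15>12, skip
j=6: 5≤12, i=2, swap(2,6) ⇒ 10 6 5 16 17 15 14 7 13 11 12
j=7: 7≤12, i=3, swap(3,7) ⇒ 10 6 5 7 17 15 14 16 13 11 12
j=8: 13>12, skip
j=9: 11≤12, i=4, swap(4,9) ⇒ 10 6 5 7 11 15 14 16 13 17 12
swap(5,10) ⇒ 10 6 5 7 11 12 14 16 13 17 15; return 5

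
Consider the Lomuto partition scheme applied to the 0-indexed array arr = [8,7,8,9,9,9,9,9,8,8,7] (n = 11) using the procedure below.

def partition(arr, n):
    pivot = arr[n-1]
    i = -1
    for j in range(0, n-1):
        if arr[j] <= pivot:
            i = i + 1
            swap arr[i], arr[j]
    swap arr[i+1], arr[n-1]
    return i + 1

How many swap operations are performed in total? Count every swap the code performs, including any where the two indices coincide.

pivot = arr[10] = 7; i = -1
j=0: arr[0]=8 > 7 → no swap
j=1: arr[1]=7 ≤ 7 → i=0, swap arr[0],arr[1] → [7,8,8,9,9,9,9,9,8,8,7]
j=2: arr[2]=8 > 7 → no swap
j=3: arr[3]=9 > 7 → no swap
j=4: arr[4]=9 > 7 → no swap
j=5: arr[5]=9 > 7 → no swap
j=6: arr[6]=9 > 7 → no swap
j=7: arr[7]=9 > 7 → no swap
j=8: arr[8]=8 > 7 → no swap
j=9: arr[9]=8 > 7 → no swap
final swap arr[1],arr[10] → [7,7,8,9,9,9,9,9,8,8,8]; return 1

2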